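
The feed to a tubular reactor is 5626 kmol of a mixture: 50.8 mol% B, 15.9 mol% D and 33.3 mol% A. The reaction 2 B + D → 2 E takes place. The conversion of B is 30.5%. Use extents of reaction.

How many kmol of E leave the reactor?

872 kmol

B reacted = 0.305 × 2858 = 871.7 kmol; ν_B = −2, so ξ = 871.7/2 = 435.8 kmol.
Outlet amounts (n = n₀ + ν ξ):
  B: 2858 − 2(435.8) = 1986
  D: 894.5 − 1(435.8) = 458.7
  E: 0 + 2(435.8) = 871.7
  A: 1873 (inert)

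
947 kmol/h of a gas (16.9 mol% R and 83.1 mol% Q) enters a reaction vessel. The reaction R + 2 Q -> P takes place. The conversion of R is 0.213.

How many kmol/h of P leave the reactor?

34.1 kmol/h

R reacted = 0.213 × 160 = 34.09 kmol/h; ν_R = −1, so ξ = 34.09/1 = 34.09 kmol/h.
Outlet amounts (n = n₀ + ν ξ):
  R: 160 − 1(34.09) = 126
  Q: 787 − 2(34.09) = 718.8
  P: 0 + 1(34.09) = 34.09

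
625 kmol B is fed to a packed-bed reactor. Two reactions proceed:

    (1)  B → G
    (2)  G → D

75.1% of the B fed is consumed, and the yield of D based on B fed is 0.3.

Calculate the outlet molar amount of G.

Conversion of B: B consumed = 1ξ₁ = 0.751 × 625 → ξ₁ = 469.4 kmol.
Yield of D: 1ξ₂ / 625 = 0.3 → ξ₂ = 187.5 kmol.
Outlet amounts (n = n₀ + Σ ν·ξ):
  B: 625 − 1(469.4) = 155.6
  G: 0 + 1(469.4) − 1(187.5) = 281.9
  D: 0 + 1(187.5) = 187.5

282 kmol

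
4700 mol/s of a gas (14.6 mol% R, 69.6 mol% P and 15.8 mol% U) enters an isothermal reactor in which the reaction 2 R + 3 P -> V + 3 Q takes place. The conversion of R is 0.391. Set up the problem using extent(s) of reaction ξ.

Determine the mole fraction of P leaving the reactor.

R reacted = 0.391 × 686.2 = 268.3 mol/s; ν_R = −2, so ξ = 268.3/2 = 134.2 mol/s.
Outlet amounts (n = n₀ + ν ξ):
  R: 686.2 − 2(134.2) = 417.9
  P: 3271 − 3(134.2) = 2869
  V: 0 + 1(134.2) = 134.2
  Q: 0 + 3(134.2) = 402.5
  U: 742.6 (inert)
Total out = 4566 mol/s; y_P = 2869 / 4566 = 0.6283.

0.628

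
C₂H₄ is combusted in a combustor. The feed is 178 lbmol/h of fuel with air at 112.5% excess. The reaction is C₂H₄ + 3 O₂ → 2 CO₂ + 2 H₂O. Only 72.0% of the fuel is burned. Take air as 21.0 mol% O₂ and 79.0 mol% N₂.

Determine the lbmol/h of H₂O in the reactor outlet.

256 lbmol/h

Stoichiometric O₂ = 3 × 178 = 534 lbmol/h; O₂ fed = 534 × 2.125 = 1135 lbmol/h.
N₂ fed = 1135 × 79/21 = 4269 lbmol/h.
Fuel reacted = 0.72 × 178 → ξ = 128.2 lbmol/h.
Outlet (n = n₀ + ν ξ):
  C₂H₄: 178 − 1(128.2) = 49.84
  O₂: 1135 − 3(128.2) = 750.3
  N₂: 4269 (inert)
  CO₂: 0 + 2(128.2) = 256.3
  H₂O: 0 + 2(128.2) = 256.3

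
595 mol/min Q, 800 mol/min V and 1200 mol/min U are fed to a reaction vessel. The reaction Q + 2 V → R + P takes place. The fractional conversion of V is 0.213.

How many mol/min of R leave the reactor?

V reacted = 0.213 × 800 = 170.4 mol/min; ν_V = −2, so ξ = 170.4/2 = 85.2 mol/min.
Outlet amounts (n = n₀ + ν ξ):
  Q: 595 − 1(85.2) = 509.8
  V: 800 − 2(85.2) = 629.6
  R: 0 + 1(85.2) = 85.2
  P: 0 + 1(85.2) = 85.2
  U: 1200 (inert)

85.2 mol/min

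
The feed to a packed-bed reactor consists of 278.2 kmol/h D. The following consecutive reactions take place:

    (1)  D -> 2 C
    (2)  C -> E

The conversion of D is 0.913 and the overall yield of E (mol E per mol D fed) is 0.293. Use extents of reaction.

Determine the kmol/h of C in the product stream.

426 kmol/h

Conversion of D: D consumed = 1ξ₁ = 0.913 × 278.2 → ξ₁ = 254 kmol/h.
Yield of E: 1ξ₂ / 278.2 = 0.293 → ξ₂ = 81.51 kmol/h.
Outlet amounts (n = n₀ + Σ ν·ξ):
  D: 278.2 − 1(254) = 24.2
  C: 0 + 2(254) − 1(81.51) = 426.5
  E: 0 + 1(81.51) = 81.51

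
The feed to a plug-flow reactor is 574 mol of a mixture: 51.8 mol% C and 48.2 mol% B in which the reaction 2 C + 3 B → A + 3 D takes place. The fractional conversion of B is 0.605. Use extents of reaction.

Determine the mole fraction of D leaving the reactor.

B reacted = 0.605 × 276.7 = 167.4 mol; ν_B = −3, so ξ = 167.4/3 = 55.79 mol.
Outlet amounts (n = n₀ + ν ξ):
  C: 297.3 − 2(55.79) = 185.7
  B: 276.7 − 3(55.79) = 109.3
  A: 0 + 1(55.79) = 55.79
  D: 0 + 3(55.79) = 167.4
Total out = 518.2 mol; y_D = 167.4 / 518.2 = 0.323.

0.323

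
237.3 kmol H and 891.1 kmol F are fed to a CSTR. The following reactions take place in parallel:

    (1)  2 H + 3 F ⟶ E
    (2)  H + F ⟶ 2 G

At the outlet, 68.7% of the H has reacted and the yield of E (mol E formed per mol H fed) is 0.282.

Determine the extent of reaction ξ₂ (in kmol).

ξ₂ = 29.2 kmol

Yield of E: 1ξ₁ / 237.3 = 0.282 → ξ₁ = 66.92 kmol.
Conversion of H: 2ξ₁ + 1ξ₂ = 0.687 × 237.3 = 163 → ξ₂ = 29.19 kmol.
Outlet amounts (n = n₀ + Σ ν·ξ):
  H: 237.3 − 2(66.92) − 1(29.19) = 74.27
  F: 891.1 − 3(66.92) − 1(29.19) = 661.2
  E: 0 + 1(66.92) = 66.92
  G: 0 + 2(29.19) = 58.38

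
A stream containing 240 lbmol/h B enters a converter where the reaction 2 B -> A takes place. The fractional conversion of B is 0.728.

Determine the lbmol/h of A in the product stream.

B reacted = 0.728 × 240 = 174.7 lbmol/h; ν_B = −2, so ξ = 174.7/2 = 87.36 lbmol/h.
Outlet amounts (n = n₀ + ν ξ):
  B: 240 − 2(87.36) = 65.28
  A: 0 + 1(87.36) = 87.36

87.4 lbmol/h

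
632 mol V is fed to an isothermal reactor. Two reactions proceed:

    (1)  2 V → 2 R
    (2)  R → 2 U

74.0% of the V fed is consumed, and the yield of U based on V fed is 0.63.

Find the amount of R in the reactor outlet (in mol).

Conversion of V: V consumed = 2ξ₁ = 0.74 × 632 → ξ₁ = 233.8 mol.
Yield of U: 2ξ₂ / 632 = 0.63 → ξ₂ = 199.1 mol.
Outlet amounts (n = n₀ + Σ ν·ξ):
  V: 632 − 2(233.8) = 164.3
  R: 0 + 2(233.8) − 1(199.1) = 268.6
  U: 0 + 2(199.1) = 398.2

269 mol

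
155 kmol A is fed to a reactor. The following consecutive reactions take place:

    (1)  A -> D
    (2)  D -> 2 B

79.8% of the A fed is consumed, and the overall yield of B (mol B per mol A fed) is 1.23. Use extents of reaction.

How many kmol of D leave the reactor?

Conversion of A: A consumed = 1ξ₁ = 0.798 × 155 → ξ₁ = 123.7 kmol.
Yield of B: 2ξ₂ / 155 = 1.23 → ξ₂ = 95.33 kmol.
Outlet amounts (n = n₀ + Σ ν·ξ):
  A: 155 − 1(123.7) = 31.31
  D: 0 + 1(123.7) − 1(95.33) = 28.37
  B: 0 + 2(95.33) = 190.7

28.4 kmol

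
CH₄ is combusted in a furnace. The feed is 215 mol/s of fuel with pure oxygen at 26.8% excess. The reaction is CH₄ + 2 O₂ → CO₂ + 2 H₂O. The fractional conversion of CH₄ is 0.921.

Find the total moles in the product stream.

760 mol/s

Stoichiometric O₂ = 2 × 215 = 430 mol/s; O₂ fed = 430 × 1.268 = 545.2 mol/s.
Fuel reacted = 0.921 × 215 → ξ = 198 mol/s.
Outlet (n = n₀ + ν ξ):
  CH₄: 215 − 1(198) = 16.98
  O₂: 545.2 − 2(198) = 149.2
  CO₂: 0 + 1(198) = 198
  H₂O: 0 + 2(198) = 396
Total out = 16.98 + 149.2 + 198 + 396 = 760.2 mol/s.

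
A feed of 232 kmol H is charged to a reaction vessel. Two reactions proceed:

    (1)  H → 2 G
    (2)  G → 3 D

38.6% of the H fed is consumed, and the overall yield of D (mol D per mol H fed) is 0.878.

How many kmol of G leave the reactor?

Conversion of H: H consumed = 1ξ₁ = 0.386 × 232 → ξ₁ = 89.55 kmol.
Yield of D: 3ξ₂ / 232 = 0.878 → ξ₂ = 67.9 kmol.
Outlet amounts (n = n₀ + Σ ν·ξ):
  H: 232 − 1(89.55) = 142.4
  G: 0 + 2(89.55) − 1(67.9) = 111.2
  D: 0 + 3(67.9) = 203.7

111 kmol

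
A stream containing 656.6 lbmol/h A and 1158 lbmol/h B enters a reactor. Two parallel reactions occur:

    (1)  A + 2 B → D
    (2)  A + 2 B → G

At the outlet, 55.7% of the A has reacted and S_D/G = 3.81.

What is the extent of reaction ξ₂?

Conversion of A: A consumed = 0.557 × 656.6 = 365.7 lbmol/h = 1ξ₁ + 1ξ₂.
Selectivity: 1ξ₁ / (1ξ₂) = 3.81 → ξ₁ = 3.81 ξ₂.
Substitute: (1·3.81 + 1) ξ₂ = 365.7 → ξ₂ = 76.03 lbmol/h, ξ₁ = 289.7 lbmol/h.
Outlet amounts (n = n₀ + Σ ν·ξ):
  A: 656.6 − 1(289.7) − 1(76.03) = 290.9
  B: 1158 − 2(289.7) − 2(76.03) = 426.5
  D: 0 + 1(289.7) = 289.7
  G: 0 + 1(76.03) = 76.03

ξ₂ = 76 lbmol/h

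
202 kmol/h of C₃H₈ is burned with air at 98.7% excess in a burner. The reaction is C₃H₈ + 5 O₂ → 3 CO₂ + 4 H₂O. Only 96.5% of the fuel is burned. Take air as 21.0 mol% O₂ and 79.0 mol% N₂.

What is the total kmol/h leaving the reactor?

9950 kmol/h

Stoichiometric O₂ = 5 × 202 = 1010 kmol/h; O₂ fed = 1010 × 1.987 = 2007 kmol/h.
N₂ fed = 2007 × 79/21 = 7550 kmol/h.
Fuel reacted = 0.965 × 202 → ξ = 194.9 kmol/h.
Outlet (n = n₀ + ν ξ):
  C₃H₈: 202 − 1(194.9) = 7.07
  O₂: 2007 − 5(194.9) = 1032
  N₂: 7550 (inert)
  CO₂: 0 + 3(194.9) = 584.8
  H₂O: 0 + 4(194.9) = 779.7
Total out = 7.07 + 1032 + 7550 + 584.8 + 779.7 = 9953 kmol/h.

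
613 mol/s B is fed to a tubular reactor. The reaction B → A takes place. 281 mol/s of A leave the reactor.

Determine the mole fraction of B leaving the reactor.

For A: n = n₀ + 1ξ → 281 = 0 + 1ξ, giving ξ = 281 mol/s.
Outlet amounts (n = n₀ + ν ξ):
  B: 613 − 1(281) = 332
  A: 0 + 1(281) = 281
Total out = 613 mol/s; y_B = 332 / 613 = 0.5416.

0.542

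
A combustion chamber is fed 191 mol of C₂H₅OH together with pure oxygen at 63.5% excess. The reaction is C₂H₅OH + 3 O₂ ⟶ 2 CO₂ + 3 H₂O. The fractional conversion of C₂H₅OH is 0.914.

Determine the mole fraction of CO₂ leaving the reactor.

0.268

Stoichiometric O₂ = 3 × 191 = 573 mol; O₂ fed = 573 × 1.635 = 936.9 mol.
Fuel reacted = 0.914 × 191 → ξ = 174.6 mol.
Outlet (n = n₀ + ν ξ):
  C₂H₅OH: 191 − 1(174.6) = 16.43
  O₂: 936.9 − 3(174.6) = 413.1
  CO₂: 0 + 2(174.6) = 349.1
  H₂O: 0 + 3(174.6) = 523.7
Total out = 1302 mol; y_CO₂ = 349.1 / 1302 = 0.2681.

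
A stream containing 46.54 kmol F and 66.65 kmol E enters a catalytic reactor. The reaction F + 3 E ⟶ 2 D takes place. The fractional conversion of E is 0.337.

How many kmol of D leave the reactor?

15 kmol

E reacted = 0.337 × 66.65 = 22.46 kmol; ν_E = −3, so ξ = 22.46/3 = 7.487 kmol.
Outlet amounts (n = n₀ + ν ξ):
  F: 46.54 − 1(7.487) = 39.05
  E: 66.65 − 3(7.487) = 44.19
  D: 0 + 2(7.487) = 14.97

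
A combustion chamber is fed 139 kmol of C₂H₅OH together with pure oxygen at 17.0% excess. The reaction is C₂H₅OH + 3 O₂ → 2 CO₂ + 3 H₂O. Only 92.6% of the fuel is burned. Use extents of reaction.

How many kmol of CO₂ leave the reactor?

Stoichiometric O₂ = 3 × 139 = 417 kmol; O₂ fed = 417 × 1.170 = 487.9 kmol.
Fuel reacted = 0.926 × 139 → ξ = 128.7 kmol.
Outlet (n = n₀ + ν ξ):
  C₂H₅OH: 139 − 1(128.7) = 10.29
  O₂: 487.9 − 3(128.7) = 101.7
  CO₂: 0 + 2(128.7) = 257.4
  H₂O: 0 + 3(128.7) = 386.1

257 kmol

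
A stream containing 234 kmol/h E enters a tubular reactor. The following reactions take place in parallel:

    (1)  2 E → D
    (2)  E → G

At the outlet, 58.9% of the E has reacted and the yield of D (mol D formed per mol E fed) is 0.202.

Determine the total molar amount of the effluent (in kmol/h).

187 kmol/h

Yield of D: 1ξ₁ / 234 = 0.202 → ξ₁ = 47.27 kmol/h.
Conversion of E: 2ξ₁ + 1ξ₂ = 0.589 × 234 = 137.8 → ξ₂ = 43.29 kmol/h.
Outlet amounts (n = n₀ + Σ ν·ξ):
  E: 234 − 2(47.27) − 1(43.29) = 96.17
  D: 0 + 1(47.27) = 47.27
  G: 0 + 1(43.29) = 43.29
Total out = 96.17 + 47.27 + 43.29 = 186.7 kmol/h.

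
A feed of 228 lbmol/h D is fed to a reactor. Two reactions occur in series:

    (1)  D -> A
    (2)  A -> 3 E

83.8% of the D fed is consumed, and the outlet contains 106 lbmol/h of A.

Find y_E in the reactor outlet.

Conversion of D: D consumed = 1ξ₁ = 0.838 × 228 → ξ₁ = 191.1 lbmol/h.
A balance: n_A = 0 + 1ξ₁ − 1ξ₂ = 106 → ξ₂ = (1·191.1 − 106)/1 = 85.06 lbmol/h.
Outlet amounts (n = n₀ + Σ ν·ξ):
  D: 228 − 1(191.1) = 36.94
  A: 0 + 1(191.1) − 1(85.06) = 106
  E: 0 + 3(85.06) = 255.2
Total out = 398.1 lbmol/h; y_E = 255.2 / 398.1 = 0.641.

0.641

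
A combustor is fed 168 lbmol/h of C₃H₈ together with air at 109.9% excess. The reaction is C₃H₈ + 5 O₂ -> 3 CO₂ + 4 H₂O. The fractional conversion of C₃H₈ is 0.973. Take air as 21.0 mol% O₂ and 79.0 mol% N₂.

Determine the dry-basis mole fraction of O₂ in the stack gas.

0.117

Stoichiometric O₂ = 5 × 168 = 840 lbmol/h; O₂ fed = 840 × 2.099 = 1763 lbmol/h.
N₂ fed = 1763 × 79/21 = 6633 lbmol/h.
Fuel reacted = 0.973 × 168 → ξ = 163.5 lbmol/h.
Outlet (n = n₀ + ν ξ):
  C₃H₈: 168 − 1(163.5) = 4.536
  O₂: 1763 − 5(163.5) = 945.8
  N₂: 6633 (inert)
  CO₂: 0 + 3(163.5) = 490.4
  H₂O: 0 + 4(163.5) = 653.9
Dry total = 8074 lbmol/h; y_O₂ (dry) = 945.8 / 8074 = 0.1172.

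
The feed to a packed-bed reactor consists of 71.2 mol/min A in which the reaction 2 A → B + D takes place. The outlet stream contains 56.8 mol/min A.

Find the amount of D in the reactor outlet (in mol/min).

For A: n = n₀ − 2ξ → 56.8 = 71.2 − 2ξ, giving ξ = 7.2 mol/min.
Outlet amounts (n = n₀ + ν ξ):
  A: 71.2 − 2(7.2) = 56.8
  B: 0 + 1(7.2) = 7.2
  D: 0 + 1(7.2) = 7.2

7.2 mol/min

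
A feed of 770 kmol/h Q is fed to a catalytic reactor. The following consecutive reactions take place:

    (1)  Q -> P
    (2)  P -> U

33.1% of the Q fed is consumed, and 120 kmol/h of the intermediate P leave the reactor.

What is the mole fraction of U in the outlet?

Conversion of Q: Q consumed = 1ξ₁ = 0.331 × 770 → ξ₁ = 254.9 kmol/h.
P balance: n_P = 0 + 1ξ₁ − 1ξ₂ = 120 → ξ₂ = (1·254.9 − 120)/1 = 134.9 kmol/h.
Outlet amounts (n = n₀ + Σ ν·ξ):
  Q: 770 − 1(254.9) = 515.1
  P: 0 + 1(254.9) − 1(134.9) = 120
  U: 0 + 1(134.9) = 134.9
Total out = 770 kmol/h; y_U = 134.9 / 770 = 0.1752.

0.175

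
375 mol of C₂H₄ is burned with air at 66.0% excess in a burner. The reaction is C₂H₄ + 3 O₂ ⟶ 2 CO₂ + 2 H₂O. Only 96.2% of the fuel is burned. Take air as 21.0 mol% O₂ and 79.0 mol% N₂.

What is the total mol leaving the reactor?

9270 mol

Stoichiometric O₂ = 3 × 375 = 1125 mol; O₂ fed = 1125 × 1.660 = 1868 mol.
N₂ fed = 1868 × 79/21 = 7025 mol.
Fuel reacted = 0.962 × 375 → ξ = 360.8 mol.
Outlet (n = n₀ + ν ξ):
  C₂H₄: 375 − 1(360.8) = 14.25
  O₂: 1868 − 3(360.8) = 785.3
  N₂: 7025 (inert)
  CO₂: 0 + 2(360.8) = 721.5
  H₂O: 0 + 2(360.8) = 721.5
Total out = 14.25 + 785.3 + 7025 + 721.5 + 721.5 = 9268 mol.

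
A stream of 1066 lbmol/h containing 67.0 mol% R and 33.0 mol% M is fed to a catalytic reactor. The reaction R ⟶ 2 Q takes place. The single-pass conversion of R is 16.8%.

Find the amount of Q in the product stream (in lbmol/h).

240 lbmol/h

R reacted = 0.168 × 714.2 = 120 lbmol/h; ν_R = −1, so ξ = 120/1 = 120 lbmol/h.
Outlet amounts (n = n₀ + ν ξ):
  R: 714.2 − 1(120) = 594.2
  Q: 0 + 2(120) = 240
  M: 351.8 (inert)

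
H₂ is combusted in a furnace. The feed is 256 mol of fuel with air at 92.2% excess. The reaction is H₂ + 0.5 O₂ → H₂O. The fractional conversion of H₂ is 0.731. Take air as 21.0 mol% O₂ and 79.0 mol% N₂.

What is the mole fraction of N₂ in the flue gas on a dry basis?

0.807

Stoichiometric O₂ = 0.5 × 256 = 128 mol; O₂ fed = 128 × 1.922 = 246 mol.
N₂ fed = 246 × 79/21 = 925.5 mol.
Fuel reacted = 0.731 × 256 → ξ = 187.1 mol.
Outlet (n = n₀ + ν ξ):
  H₂: 256 − 1(187.1) = 68.86
  O₂: 246 − 0.5(187.1) = 152.4
  N₂: 925.5 (inert)
  H₂O: 0 + 1(187.1) = 187.1
Dry total = 1147 mol; y_N₂ (dry) = 925.5 / 1147 = 0.807.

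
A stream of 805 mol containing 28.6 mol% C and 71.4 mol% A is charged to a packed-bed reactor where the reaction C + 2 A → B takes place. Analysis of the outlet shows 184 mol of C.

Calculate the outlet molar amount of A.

482 mol

For C: n = n₀ − 1ξ → 184 = 230.2 − 1ξ, giving ξ = 46.23 mol.
Outlet amounts (n = n₀ + ν ξ):
  C: 230.2 − 1(46.23) = 184
  A: 574.8 − 2(46.23) = 482.3
  B: 0 + 1(46.23) = 46.23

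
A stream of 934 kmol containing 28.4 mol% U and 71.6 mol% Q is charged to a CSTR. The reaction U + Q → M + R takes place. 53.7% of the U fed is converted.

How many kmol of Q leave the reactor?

U reacted = 0.537 × 265.3 = 142.4 kmol; ν_U = −1, so ξ = 142.4/1 = 142.4 kmol.
Outlet amounts (n = n₀ + ν ξ):
  U: 265.3 − 1(142.4) = 122.8
  Q: 668.7 − 1(142.4) = 526.3
  M: 0 + 1(142.4) = 142.4
  R: 0 + 1(142.4) = 142.4

526 kmol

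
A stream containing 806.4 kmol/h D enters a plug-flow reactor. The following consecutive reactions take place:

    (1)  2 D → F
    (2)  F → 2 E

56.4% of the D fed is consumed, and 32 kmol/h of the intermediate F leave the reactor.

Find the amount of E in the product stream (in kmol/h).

Conversion of D: D consumed = 2ξ₁ = 0.564 × 806.4 → ξ₁ = 227.4 kmol/h.
F balance: n_F = 0 + 1ξ₁ − 1ξ₂ = 32 → ξ₂ = (1·227.4 − 32)/1 = 195.4 kmol/h.
Outlet amounts (n = n₀ + Σ ν·ξ):
  D: 806.4 − 2(227.4) = 351.6
  F: 0 + 1(227.4) − 1(195.4) = 32
  E: 0 + 2(195.4) = 390.8

391 kmol/h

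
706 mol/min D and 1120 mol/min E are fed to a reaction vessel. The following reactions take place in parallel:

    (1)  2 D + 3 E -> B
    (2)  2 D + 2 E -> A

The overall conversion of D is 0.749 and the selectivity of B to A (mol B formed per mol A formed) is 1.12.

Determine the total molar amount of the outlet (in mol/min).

893 mol/min

Conversion of D: D consumed = 0.749 × 706 = 528.8 mol/min = 2ξ₁ + 2ξ₂.
Selectivity: 1ξ₁ / (1ξ₂) = 1.12 → ξ₁ = 1.12 ξ₂.
Substitute: (2·1.12 + 2) ξ₂ = 528.8 → ξ₂ = 124.7 mol/min, ξ₁ = 139.7 mol/min.
Outlet amounts (n = n₀ + Σ ν·ξ):
  D: 706 − 2(139.7) − 2(124.7) = 177.2
  E: 1120 − 3(139.7) − 2(124.7) = 451.5
  B: 0 + 1(139.7) = 139.7
  A: 0 + 1(124.7) = 124.7
Total out = 177.2 + 451.5 + 139.7 + 124.7 = 893.1 mol/min.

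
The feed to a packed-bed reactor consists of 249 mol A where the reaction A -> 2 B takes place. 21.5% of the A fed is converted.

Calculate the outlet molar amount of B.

107 mol

A reacted = 0.215 × 249 = 53.53 mol; ν_A = −1, so ξ = 53.53/1 = 53.53 mol.
Outlet amounts (n = n₀ + ν ξ):
  A: 249 − 1(53.53) = 195.5
  B: 0 + 2(53.53) = 107.1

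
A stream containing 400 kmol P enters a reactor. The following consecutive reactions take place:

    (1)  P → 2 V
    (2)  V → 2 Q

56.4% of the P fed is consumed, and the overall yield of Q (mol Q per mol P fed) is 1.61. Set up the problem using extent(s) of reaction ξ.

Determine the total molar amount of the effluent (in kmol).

Conversion of P: P consumed = 1ξ₁ = 0.564 × 400 → ξ₁ = 225.6 kmol.
Yield of Q: 2ξ₂ / 400 = 1.61 → ξ₂ = 322 kmol.
Outlet amounts (n = n₀ + Σ ν·ξ):
  P: 400 − 1(225.6) = 174.4
  V: 0 + 2(225.6) − 1(322) = 129.2
  Q: 0 + 2(322) = 644
Total out = 174.4 + 129.2 + 644 = 947.6 kmol.

948 kmol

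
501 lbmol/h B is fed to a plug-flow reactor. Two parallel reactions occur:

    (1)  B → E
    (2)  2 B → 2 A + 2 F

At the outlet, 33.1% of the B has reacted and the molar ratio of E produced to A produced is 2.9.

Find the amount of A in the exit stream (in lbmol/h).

42.5 lbmol/h

Conversion of B: B consumed = 0.331 × 501 = 165.8 lbmol/h = 1ξ₁ + 2ξ₂.
Selectivity: 1ξ₁ / (2ξ₂) = 2.9 → ξ₁ = 5.8 ξ₂.
Substitute: (1·5.8 + 2) ξ₂ = 165.8 → ξ₂ = 21.26 lbmol/h, ξ₁ = 123.3 lbmol/h.
Outlet amounts (n = n₀ + Σ ν·ξ):
  B: 501 − 1(123.3) − 2(21.26) = 335.2
  E: 0 + 1(123.3) = 123.3
  A: 0 + 2(21.26) = 42.52
  F: 0 + 2(21.26) = 42.52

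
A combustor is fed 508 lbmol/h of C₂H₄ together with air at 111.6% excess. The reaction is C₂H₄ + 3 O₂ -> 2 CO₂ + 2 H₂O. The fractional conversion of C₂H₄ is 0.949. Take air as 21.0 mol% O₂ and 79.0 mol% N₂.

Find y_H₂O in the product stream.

Stoichiometric O₂ = 3 × 508 = 1524 lbmol/h; O₂ fed = 1524 × 2.116 = 3225 lbmol/h.
N₂ fed = 3225 × 79/21 = 12130 lbmol/h.
Fuel reacted = 0.949 × 508 → ξ = 482.1 lbmol/h.
Outlet (n = n₀ + ν ξ):
  C₂H₄: 508 − 1(482.1) = 25.91
  O₂: 3225 − 3(482.1) = 1779
  N₂: 12130 (inert)
  CO₂: 0 + 2(482.1) = 964.2
  H₂O: 0 + 2(482.1) = 964.2
Total out = 15860 lbmol/h; y_H₂O = 964.2 / 15860 = 0.06078.

0.0608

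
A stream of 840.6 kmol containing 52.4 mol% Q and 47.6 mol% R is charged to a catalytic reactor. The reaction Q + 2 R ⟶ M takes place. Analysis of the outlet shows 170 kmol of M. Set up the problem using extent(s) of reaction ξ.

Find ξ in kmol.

For M: n = n₀ + 1ξ → 170 = 0 + 1ξ, giving ξ = 170 kmol.
Outlet amounts (n = n₀ + ν ξ):
  Q: 440.5 − 1(170) = 270.5
  R: 400.1 − 2(170) = 60.13
  M: 0 + 1(170) = 170

ξ = 170 kmol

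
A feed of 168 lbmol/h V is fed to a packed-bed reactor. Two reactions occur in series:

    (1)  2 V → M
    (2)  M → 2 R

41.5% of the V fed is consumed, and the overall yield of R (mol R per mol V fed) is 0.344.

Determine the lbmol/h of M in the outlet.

Conversion of V: V consumed = 2ξ₁ = 0.415 × 168 → ξ₁ = 34.86 lbmol/h.
Yield of R: 2ξ₂ / 168 = 0.344 → ξ₂ = 28.9 lbmol/h.
Outlet amounts (n = n₀ + Σ ν·ξ):
  V: 168 − 2(34.86) = 98.28
  M: 0 + 1(34.86) − 1(28.9) = 5.964
  R: 0 + 2(28.9) = 57.79

5.96 lbmol/h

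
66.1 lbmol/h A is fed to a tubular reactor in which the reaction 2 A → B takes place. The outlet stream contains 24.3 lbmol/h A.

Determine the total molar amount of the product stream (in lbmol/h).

45.2 lbmol/h

For A: n = n₀ − 2ξ → 24.3 = 66.1 − 2ξ, giving ξ = 20.9 lbmol/h.
Outlet amounts (n = n₀ + ν ξ):
  A: 66.1 − 2(20.9) = 24.3
  B: 0 + 1(20.9) = 20.9
Total out = 24.3 + 20.9 = 45.2 lbmol/h.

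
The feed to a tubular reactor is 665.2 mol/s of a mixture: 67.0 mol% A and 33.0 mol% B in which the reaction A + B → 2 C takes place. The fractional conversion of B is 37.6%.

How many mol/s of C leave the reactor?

165 mol/s

B reacted = 0.376 × 219.5 = 82.54 mol/s; ν_B = −1, so ξ = 82.54/1 = 82.54 mol/s.
Outlet amounts (n = n₀ + ν ξ):
  A: 445.7 − 1(82.54) = 363.1
  B: 219.5 − 1(82.54) = 137
  C: 0 + 2(82.54) = 165.1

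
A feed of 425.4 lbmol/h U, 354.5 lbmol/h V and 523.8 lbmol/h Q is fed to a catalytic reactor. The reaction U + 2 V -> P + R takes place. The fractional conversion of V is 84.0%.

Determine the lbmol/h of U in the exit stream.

V reacted = 0.84 × 354.5 = 297.8 lbmol/h; ν_V = −2, so ξ = 297.8/2 = 148.9 lbmol/h.
Outlet amounts (n = n₀ + ν ξ):
  U: 425.4 − 1(148.9) = 276.5
  V: 354.5 − 2(148.9) = 56.72
  P: 0 + 1(148.9) = 148.9
  R: 0 + 1(148.9) = 148.9
  Q: 523.8 (inert)

277 lbmol/h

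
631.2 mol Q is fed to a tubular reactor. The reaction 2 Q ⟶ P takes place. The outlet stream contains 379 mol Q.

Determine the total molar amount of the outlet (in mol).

505 mol

For Q: n = n₀ − 2ξ → 379 = 631.2 − 2ξ, giving ξ = 126.1 mol.
Outlet amounts (n = n₀ + ν ξ):
  Q: 631.2 − 2(126.1) = 379
  P: 0 + 1(126.1) = 126.1
Total out = 379 + 126.1 = 505.1 mol.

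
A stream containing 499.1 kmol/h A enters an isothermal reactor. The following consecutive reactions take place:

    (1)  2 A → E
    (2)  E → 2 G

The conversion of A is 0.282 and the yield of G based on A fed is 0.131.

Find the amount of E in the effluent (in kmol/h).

Conversion of A: A consumed = 2ξ₁ = 0.282 × 499.1 → ξ₁ = 70.37 kmol/h.
Yield of G: 2ξ₂ / 499.1 = 0.131 → ξ₂ = 32.69 kmol/h.
Outlet amounts (n = n₀ + Σ ν·ξ):
  A: 499.1 − 2(70.37) = 358.4
  E: 0 + 1(70.37) − 1(32.69) = 37.68
  G: 0 + 2(32.69) = 65.38

37.7 kmol/h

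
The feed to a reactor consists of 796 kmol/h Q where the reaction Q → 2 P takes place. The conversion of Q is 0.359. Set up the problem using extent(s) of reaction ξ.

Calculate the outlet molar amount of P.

Q reacted = 0.359 × 796 = 285.8 kmol/h; ν_Q = −1, so ξ = 285.8/1 = 285.8 kmol/h.
Outlet amounts (n = n₀ + ν ξ):
  Q: 796 − 1(285.8) = 510.2
  P: 0 + 2(285.8) = 571.5

572 kmol/h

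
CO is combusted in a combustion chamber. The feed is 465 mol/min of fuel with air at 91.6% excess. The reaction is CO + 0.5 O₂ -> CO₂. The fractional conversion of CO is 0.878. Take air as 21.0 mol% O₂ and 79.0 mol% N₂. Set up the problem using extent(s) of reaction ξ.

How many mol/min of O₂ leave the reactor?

241 mol/min

Stoichiometric O₂ = 0.5 × 465 = 232.5 mol/min; O₂ fed = 232.5 × 1.916 = 445.5 mol/min.
N₂ fed = 445.5 × 79/21 = 1676 mol/min.
Fuel reacted = 0.878 × 465 → ξ = 408.3 mol/min.
Outlet (n = n₀ + ν ξ):
  CO: 465 − 1(408.3) = 56.73
  O₂: 445.5 − 0.5(408.3) = 241.3
  N₂: 1676 (inert)
  CO₂: 0 + 1(408.3) = 408.3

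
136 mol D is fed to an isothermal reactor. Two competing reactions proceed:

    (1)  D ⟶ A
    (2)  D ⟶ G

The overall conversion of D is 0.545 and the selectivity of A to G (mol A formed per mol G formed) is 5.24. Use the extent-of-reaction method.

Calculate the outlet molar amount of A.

Conversion of D: D consumed = 0.545 × 136 = 74.12 mol = 1ξ₁ + 1ξ₂.
Selectivity: 1ξ₁ / (1ξ₂) = 5.24 → ξ₁ = 5.24 ξ₂.
Substitute: (1·5.24 + 1) ξ₂ = 74.12 → ξ₂ = 11.88 mol, ξ₁ = 62.24 mol.
Outlet amounts (n = n₀ + Σ ν·ξ):
  D: 136 − 1(62.24) − 1(11.88) = 61.88
  A: 0 + 1(62.24) = 62.24
  G: 0 + 1(11.88) = 11.88

62.2 mol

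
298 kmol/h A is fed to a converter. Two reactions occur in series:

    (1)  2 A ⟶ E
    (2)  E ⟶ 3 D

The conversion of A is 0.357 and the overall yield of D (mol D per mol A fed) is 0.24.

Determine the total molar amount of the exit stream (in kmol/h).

Conversion of A: A consumed = 2ξ₁ = 0.357 × 298 → ξ₁ = 53.19 kmol/h.
Yield of D: 3ξ₂ / 298 = 0.24 → ξ₂ = 23.84 kmol/h.
Outlet amounts (n = n₀ + Σ ν·ξ):
  A: 298 − 2(53.19) = 191.6
  E: 0 + 1(53.19) − 1(23.84) = 29.35
  D: 0 + 3(23.84) = 71.52
Total out = 191.6 + 29.35 + 71.52 = 292.5 kmol/h.

292 kmol/h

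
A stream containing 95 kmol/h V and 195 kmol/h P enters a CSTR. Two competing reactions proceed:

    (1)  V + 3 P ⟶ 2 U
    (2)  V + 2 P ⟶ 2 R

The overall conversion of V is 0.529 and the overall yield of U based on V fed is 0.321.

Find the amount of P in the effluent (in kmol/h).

79.2 kmol/h

Yield of U: 2ξ₁ / 95 = 0.321 → ξ₁ = 15.25 kmol/h.
Conversion of V: 1ξ₁ + 1ξ₂ = 0.529 × 95 = 50.26 → ξ₂ = 35.01 kmol/h.
Outlet amounts (n = n₀ + Σ ν·ξ):
  V: 95 − 1(15.25) − 1(35.01) = 44.74
  P: 195 − 3(15.25) − 2(35.01) = 79.24
  U: 0 + 2(15.25) = 30.5
  R: 0 + 2(35.01) = 70.02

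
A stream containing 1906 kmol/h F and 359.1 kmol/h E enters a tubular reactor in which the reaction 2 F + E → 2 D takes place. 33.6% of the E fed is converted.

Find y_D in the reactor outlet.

E reacted = 0.336 × 359.1 = 120.7 kmol/h; ν_E = −1, so ξ = 120.7/1 = 120.7 kmol/h.
Outlet amounts (n = n₀ + ν ξ):
  F: 1906 − 2(120.7) = 1665
  E: 359.1 − 1(120.7) = 238.4
  D: 0 + 2(120.7) = 241.3
Total out = 2144 kmol/h; y_D = 241.3 / 2144 = 0.1125.

0.113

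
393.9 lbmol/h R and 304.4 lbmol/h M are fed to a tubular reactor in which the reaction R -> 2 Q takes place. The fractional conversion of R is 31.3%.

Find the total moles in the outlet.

822 lbmol/h

R reacted = 0.313 × 393.9 = 123.3 lbmol/h; ν_R = −1, so ξ = 123.3/1 = 123.3 lbmol/h.
Outlet amounts (n = n₀ + ν ξ):
  R: 393.9 − 1(123.3) = 270.6
  Q: 0 + 2(123.3) = 246.6
  M: 304.4 (inert)
Total out = 270.6 + 246.6 + 304.4 = 821.6 lbmol/h.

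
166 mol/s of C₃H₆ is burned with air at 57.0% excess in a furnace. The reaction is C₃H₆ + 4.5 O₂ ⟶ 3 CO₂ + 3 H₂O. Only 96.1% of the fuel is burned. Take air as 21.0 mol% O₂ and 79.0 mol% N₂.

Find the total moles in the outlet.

Stoichiometric O₂ = 4.5 × 166 = 747 mol/s; O₂ fed = 747 × 1.570 = 1173 mol/s.
N₂ fed = 1173 × 79/21 = 4412 mol/s.
Fuel reacted = 0.961 × 166 → ξ = 159.5 mol/s.
Outlet (n = n₀ + ν ξ):
  C₃H₆: 166 − 1(159.5) = 6.474
  O₂: 1173 − 4.5(159.5) = 454.9
  N₂: 4412 (inert)
  CO₂: 0 + 3(159.5) = 478.6
  H₂O: 0 + 3(159.5) = 478.6
Total out = 6.474 + 454.9 + 4412 + 478.6 + 478.6 = 5830 mol/s.

5830 mol/s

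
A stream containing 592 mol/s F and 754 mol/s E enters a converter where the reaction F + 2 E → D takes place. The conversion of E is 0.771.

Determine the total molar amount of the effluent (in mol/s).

E reacted = 0.771 × 754 = 581.3 mol/s; ν_E = −2, so ξ = 581.3/2 = 290.7 mol/s.
Outlet amounts (n = n₀ + ν ξ):
  F: 592 − 1(290.7) = 301.3
  E: 754 − 2(290.7) = 172.7
  D: 0 + 1(290.7) = 290.7
Total out = 301.3 + 172.7 + 290.7 = 764.7 mol/s.

765 mol/s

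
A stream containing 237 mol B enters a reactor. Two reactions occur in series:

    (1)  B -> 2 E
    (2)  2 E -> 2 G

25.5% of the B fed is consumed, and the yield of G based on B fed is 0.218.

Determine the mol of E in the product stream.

Conversion of B: B consumed = 1ξ₁ = 0.255 × 237 → ξ₁ = 60.44 mol.
Yield of G: 2ξ₂ / 237 = 0.218 → ξ₂ = 25.83 mol.
Outlet amounts (n = n₀ + Σ ν·ξ):
  B: 237 − 1(60.44) = 176.6
  E: 0 + 2(60.44) − 2(25.83) = 69.2
  G: 0 + 2(25.83) = 51.67

69.2 mol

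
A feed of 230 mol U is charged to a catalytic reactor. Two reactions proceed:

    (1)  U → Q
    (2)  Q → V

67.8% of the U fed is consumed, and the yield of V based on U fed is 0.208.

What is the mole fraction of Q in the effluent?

Conversion of U: U consumed = 1ξ₁ = 0.678 × 230 → ξ₁ = 155.9 mol.
Yield of V: 1ξ₂ / 230 = 0.208 → ξ₂ = 47.84 mol.
Outlet amounts (n = n₀ + Σ ν·ξ):
  U: 230 − 1(155.9) = 74.06
  Q: 0 + 1(155.9) − 1(47.84) = 108.1
  V: 0 + 1(47.84) = 47.84
Total out = 230 mol; y_Q = 108.1 / 230 = 0.47.

0.47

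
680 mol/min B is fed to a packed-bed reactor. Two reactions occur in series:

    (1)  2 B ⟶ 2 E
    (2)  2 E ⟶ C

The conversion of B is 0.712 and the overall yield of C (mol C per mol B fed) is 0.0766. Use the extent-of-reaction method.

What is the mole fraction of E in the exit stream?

Conversion of B: B consumed = 2ξ₁ = 0.712 × 680 → ξ₁ = 242.1 mol/min.
Yield of C: 1ξ₂ / 680 = 0.0766 → ξ₂ = 52.09 mol/min.
Outlet amounts (n = n₀ + Σ ν·ξ):
  B: 680 − 2(242.1) = 195.8
  E: 0 + 2(242.1) − 2(52.09) = 380
  C: 0 + 1(52.09) = 52.09
Total out = 627.9 mol/min; y_E = 380 / 627.9 = 0.6052.

0.605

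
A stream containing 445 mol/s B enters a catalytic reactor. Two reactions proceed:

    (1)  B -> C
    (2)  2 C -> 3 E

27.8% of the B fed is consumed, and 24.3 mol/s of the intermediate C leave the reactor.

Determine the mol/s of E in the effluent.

149 mol/s

Conversion of B: B consumed = 1ξ₁ = 0.278 × 445 → ξ₁ = 123.7 mol/s.
C balance: n_C = 0 + 1ξ₁ − 2ξ₂ = 24.3 → ξ₂ = (1·123.7 − 24.3)/2 = 49.71 mol/s.
Outlet amounts (n = n₀ + Σ ν·ξ):
  B: 445 − 1(123.7) = 321.3
  C: 0 + 1(123.7) − 2(49.71) = 24.3
  E: 0 + 3(49.71) = 149.1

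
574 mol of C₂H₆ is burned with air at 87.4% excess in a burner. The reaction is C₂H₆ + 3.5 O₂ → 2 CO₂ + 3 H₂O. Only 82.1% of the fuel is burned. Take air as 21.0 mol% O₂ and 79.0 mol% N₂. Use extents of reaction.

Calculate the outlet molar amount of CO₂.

943 mol

Stoichiometric O₂ = 3.5 × 574 = 2009 mol; O₂ fed = 2009 × 1.874 = 3765 mol.
N₂ fed = 3765 × 79/21 = 14160 mol.
Fuel reacted = 0.821 × 574 → ξ = 471.3 mol.
Outlet (n = n₀ + ν ξ):
  C₂H₆: 574 − 1(471.3) = 102.7
  O₂: 3765 − 3.5(471.3) = 2115
  N₂: 14160 (inert)
  CO₂: 0 + 2(471.3) = 942.5
  H₂O: 0 + 3(471.3) = 1414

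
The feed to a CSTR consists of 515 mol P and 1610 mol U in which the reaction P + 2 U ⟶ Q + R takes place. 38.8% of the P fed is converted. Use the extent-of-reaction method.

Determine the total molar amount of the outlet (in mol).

P reacted = 0.388 × 515 = 199.8 mol; ν_P = −1, so ξ = 199.8/1 = 199.8 mol.
Outlet amounts (n = n₀ + ν ξ):
  P: 515 − 1(199.8) = 315.2
  U: 1610 − 2(199.8) = 1210
  Q: 0 + 1(199.8) = 199.8
  R: 0 + 1(199.8) = 199.8
Total out = 315.2 + 1210 + 199.8 + 199.8 = 1925 mol.

1930 mol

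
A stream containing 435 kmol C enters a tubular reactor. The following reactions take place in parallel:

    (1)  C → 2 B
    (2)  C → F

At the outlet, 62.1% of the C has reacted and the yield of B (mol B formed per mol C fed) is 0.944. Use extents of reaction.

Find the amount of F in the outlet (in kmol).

Yield of B: 2ξ₁ / 435 = 0.944 → ξ₁ = 205.3 kmol.
Conversion of C: 1ξ₁ + 1ξ₂ = 0.621 × 435 = 270.1 → ξ₂ = 64.81 kmol.
Outlet amounts (n = n₀ + Σ ν·ξ):
  C: 435 − 1(205.3) − 1(64.81) = 164.9
  B: 0 + 2(205.3) = 410.6
  F: 0 + 1(64.81) = 64.81

64.8 kmol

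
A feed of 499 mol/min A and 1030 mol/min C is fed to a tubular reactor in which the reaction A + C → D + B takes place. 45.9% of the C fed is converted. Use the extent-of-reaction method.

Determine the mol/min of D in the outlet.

C reacted = 0.459 × 1030 = 472.8 mol/min; ν_C = −1, so ξ = 472.8/1 = 472.8 mol/min.
Outlet amounts (n = n₀ + ν ξ):
  A: 499 − 1(472.8) = 26.23
  C: 1030 − 1(472.8) = 557.2
  D: 0 + 1(472.8) = 472.8
  B: 0 + 1(472.8) = 472.8

473 mol/min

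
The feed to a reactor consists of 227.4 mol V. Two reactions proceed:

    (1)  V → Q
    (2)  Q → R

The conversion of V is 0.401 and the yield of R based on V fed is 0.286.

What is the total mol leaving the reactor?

Conversion of V: V consumed = 1ξ₁ = 0.401 × 227.4 → ξ₁ = 91.19 mol.
Yield of R: 1ξ₂ / 227.4 = 0.286 → ξ₂ = 65.04 mol.
Outlet amounts (n = n₀ + Σ ν·ξ):
  V: 227.4 − 1(91.19) = 136.2
  Q: 0 + 1(91.19) − 1(65.04) = 26.15
  R: 0 + 1(65.04) = 65.04
Total out = 136.2 + 26.15 + 65.04 = 227.4 mol.

227 mol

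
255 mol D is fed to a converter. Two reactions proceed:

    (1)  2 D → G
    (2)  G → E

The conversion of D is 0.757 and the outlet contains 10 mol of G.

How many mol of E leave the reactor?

86.5 mol

Conversion of D: D consumed = 2ξ₁ = 0.757 × 255 → ξ₁ = 96.52 mol.
G balance: n_G = 0 + 1ξ₁ − 1ξ₂ = 10 → ξ₂ = (1·96.52 − 10)/1 = 86.52 mol.
Outlet amounts (n = n₀ + Σ ν·ξ):
  D: 255 − 2(96.52) = 61.97
  G: 0 + 1(96.52) − 1(86.52) = 10
  E: 0 + 1(86.52) = 86.52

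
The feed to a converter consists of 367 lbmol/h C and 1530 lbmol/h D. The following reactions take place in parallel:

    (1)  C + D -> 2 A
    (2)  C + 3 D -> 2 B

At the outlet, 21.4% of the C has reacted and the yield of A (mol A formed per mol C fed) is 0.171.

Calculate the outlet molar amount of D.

1360 lbmol/h

Yield of A: 2ξ₁ / 367 = 0.171 → ξ₁ = 31.38 lbmol/h.
Conversion of C: 1ξ₁ + 1ξ₂ = 0.214 × 367 = 78.54 → ξ₂ = 47.16 lbmol/h.
Outlet amounts (n = n₀ + Σ ν·ξ):
  C: 367 − 1(31.38) − 1(47.16) = 288.5
  D: 1530 − 1(31.38) − 3(47.16) = 1357
  A: 0 + 2(31.38) = 62.76
  B: 0 + 2(47.16) = 94.32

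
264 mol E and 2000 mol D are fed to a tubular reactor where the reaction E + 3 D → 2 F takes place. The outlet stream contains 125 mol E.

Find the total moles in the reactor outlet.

For E: n = n₀ − 1ξ → 125 = 264 − 1ξ, giving ξ = 139 mol.
Outlet amounts (n = n₀ + ν ξ):
  E: 264 − 1(139) = 125
  D: 2000 − 3(139) = 1583
  F: 0 + 2(139) = 278
Total out = 125 + 1583 + 278 = 1986 mol.

1990 mol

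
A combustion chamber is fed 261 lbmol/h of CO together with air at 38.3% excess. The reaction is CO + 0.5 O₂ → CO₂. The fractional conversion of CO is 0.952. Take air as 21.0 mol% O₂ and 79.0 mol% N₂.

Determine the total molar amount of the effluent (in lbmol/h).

996 lbmol/h

Stoichiometric O₂ = 0.5 × 261 = 130.5 lbmol/h; O₂ fed = 130.5 × 1.383 = 180.5 lbmol/h.
N₂ fed = 180.5 × 79/21 = 679 lbmol/h.
Fuel reacted = 0.952 × 261 → ξ = 248.5 lbmol/h.
Outlet (n = n₀ + ν ξ):
  CO: 261 − 1(248.5) = 12.53
  O₂: 180.5 − 0.5(248.5) = 56.25
  N₂: 679 (inert)
  CO₂: 0 + 1(248.5) = 248.5
Total out = 12.53 + 56.25 + 679 + 248.5 = 996.2 lbmol/h.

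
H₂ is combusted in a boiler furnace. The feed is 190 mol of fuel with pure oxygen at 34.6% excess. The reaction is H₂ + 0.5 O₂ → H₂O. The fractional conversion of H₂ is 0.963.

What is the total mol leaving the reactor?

Stoichiometric O₂ = 0.5 × 190 = 95 mol; O₂ fed = 95 × 1.346 = 127.9 mol.
Fuel reacted = 0.963 × 190 → ξ = 183 mol.
Outlet (n = n₀ + ν ξ):
  H₂: 190 − 1(183) = 7.03
  O₂: 127.9 − 0.5(183) = 36.39
  H₂O: 0 + 1(183) = 183
Total out = 7.03 + 36.39 + 183 = 226.4 mol.

226 mol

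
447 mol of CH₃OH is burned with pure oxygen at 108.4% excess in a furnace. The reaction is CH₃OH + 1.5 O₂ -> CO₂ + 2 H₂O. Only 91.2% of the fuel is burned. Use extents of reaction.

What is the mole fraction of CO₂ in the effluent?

0.199

Stoichiometric O₂ = 1.5 × 447 = 670.5 mol; O₂ fed = 670.5 × 2.084 = 1397 mol.
Fuel reacted = 0.912 × 447 → ξ = 407.7 mol.
Outlet (n = n₀ + ν ξ):
  CH₃OH: 447 − 1(407.7) = 39.34
  O₂: 1397 − 1.5(407.7) = 785.8
  CO₂: 0 + 1(407.7) = 407.7
  H₂O: 0 + 2(407.7) = 815.3
Total out = 2048 mol; y_CO₂ = 407.7 / 2048 = 0.199.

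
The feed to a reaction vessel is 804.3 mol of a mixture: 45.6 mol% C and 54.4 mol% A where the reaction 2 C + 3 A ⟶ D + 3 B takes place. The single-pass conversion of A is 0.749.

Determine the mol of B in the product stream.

328 mol

A reacted = 0.749 × 437.5 = 327.7 mol; ν_A = −3, so ξ = 327.7/3 = 109.2 mol.
Outlet amounts (n = n₀ + ν ξ):
  C: 366.8 − 2(109.2) = 148.3
  A: 437.5 − 3(109.2) = 109.8
  D: 0 + 1(109.2) = 109.2
  B: 0 + 3(109.2) = 327.7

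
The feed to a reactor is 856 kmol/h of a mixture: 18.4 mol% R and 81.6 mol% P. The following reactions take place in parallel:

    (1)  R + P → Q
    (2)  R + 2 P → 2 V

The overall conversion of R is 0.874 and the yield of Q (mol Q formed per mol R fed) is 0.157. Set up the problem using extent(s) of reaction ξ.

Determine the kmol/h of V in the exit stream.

226 kmol/h

Yield of Q: 1ξ₁ / 157.5 = 0.157 → ξ₁ = 24.73 kmol/h.
Conversion of R: 1ξ₁ + 1ξ₂ = 0.874 × 157.5 = 137.7 → ξ₂ = 112.9 kmol/h.
Outlet amounts (n = n₀ + Σ ν·ξ):
  R: 157.5 − 1(24.73) − 1(112.9) = 19.85
  P: 698.5 − 1(24.73) − 2(112.9) = 447.9
  Q: 0 + 1(24.73) = 24.73
  V: 0 + 2(112.9) = 225.9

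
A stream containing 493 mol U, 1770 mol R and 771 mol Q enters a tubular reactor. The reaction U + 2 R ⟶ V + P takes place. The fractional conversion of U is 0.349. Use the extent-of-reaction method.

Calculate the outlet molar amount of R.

U reacted = 0.349 × 493 = 172.1 mol; ν_U = −1, so ξ = 172.1/1 = 172.1 mol.
Outlet amounts (n = n₀ + ν ξ):
  U: 493 − 1(172.1) = 320.9
  R: 1770 − 2(172.1) = 1426
  V: 0 + 1(172.1) = 172.1
  P: 0 + 1(172.1) = 172.1
  Q: 771 (inert)

1430 mol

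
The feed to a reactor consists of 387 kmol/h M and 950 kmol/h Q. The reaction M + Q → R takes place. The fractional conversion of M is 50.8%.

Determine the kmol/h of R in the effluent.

M reacted = 0.508 × 387 = 196.6 kmol/h; ν_M = −1, so ξ = 196.6/1 = 196.6 kmol/h.
Outlet amounts (n = n₀ + ν ξ):
  M: 387 − 1(196.6) = 190.4
  Q: 950 − 1(196.6) = 753.4
  R: 0 + 1(196.6) = 196.6

197 kmol/h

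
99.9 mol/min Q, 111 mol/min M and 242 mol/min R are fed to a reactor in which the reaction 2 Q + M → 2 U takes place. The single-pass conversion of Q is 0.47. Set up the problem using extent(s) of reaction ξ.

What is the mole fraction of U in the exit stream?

0.109

Q reacted = 0.47 × 99.9 = 46.95 mol/min; ν_Q = −2, so ξ = 46.95/2 = 23.48 mol/min.
Outlet amounts (n = n₀ + ν ξ):
  Q: 99.9 − 2(23.48) = 52.95
  M: 111 − 1(23.48) = 87.52
  U: 0 + 2(23.48) = 46.95
  R: 242 (inert)
Total out = 429.4 mol/min; y_U = 46.95 / 429.4 = 0.1093.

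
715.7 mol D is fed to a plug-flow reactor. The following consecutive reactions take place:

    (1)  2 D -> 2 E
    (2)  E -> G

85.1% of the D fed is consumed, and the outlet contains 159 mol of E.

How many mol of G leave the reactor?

Conversion of D: D consumed = 2ξ₁ = 0.851 × 715.7 → ξ₁ = 304.5 mol.
E balance: n_E = 0 + 2ξ₁ − 1ξ₂ = 159 → ξ₂ = (2·304.5 − 159)/1 = 450.1 mol.
Outlet amounts (n = n₀ + Σ ν·ξ):
  D: 715.7 − 2(304.5) = 106.6
  E: 0 + 2(304.5) − 1(450.1) = 159
  G: 0 + 1(450.1) = 450.1

450 mol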